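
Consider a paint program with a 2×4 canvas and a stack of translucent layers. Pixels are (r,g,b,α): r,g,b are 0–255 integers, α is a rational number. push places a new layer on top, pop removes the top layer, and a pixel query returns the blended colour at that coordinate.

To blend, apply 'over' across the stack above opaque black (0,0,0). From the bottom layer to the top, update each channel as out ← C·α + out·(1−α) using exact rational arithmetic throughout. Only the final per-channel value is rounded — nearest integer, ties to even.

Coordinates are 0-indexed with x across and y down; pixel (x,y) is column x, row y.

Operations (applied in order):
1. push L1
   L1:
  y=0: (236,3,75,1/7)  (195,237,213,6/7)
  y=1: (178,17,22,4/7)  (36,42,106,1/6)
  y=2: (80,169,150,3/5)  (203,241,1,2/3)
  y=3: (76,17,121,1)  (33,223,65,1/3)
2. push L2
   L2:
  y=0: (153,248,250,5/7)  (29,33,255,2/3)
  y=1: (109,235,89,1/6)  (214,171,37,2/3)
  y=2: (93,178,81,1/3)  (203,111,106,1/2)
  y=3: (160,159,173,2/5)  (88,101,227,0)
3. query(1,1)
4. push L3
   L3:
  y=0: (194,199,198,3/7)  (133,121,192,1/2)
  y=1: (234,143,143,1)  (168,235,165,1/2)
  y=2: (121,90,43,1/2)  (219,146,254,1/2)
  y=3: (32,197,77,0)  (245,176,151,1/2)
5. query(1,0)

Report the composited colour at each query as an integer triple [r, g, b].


query (1,1) [L1,L2] — begin 0,0,0
L1 α=1/6: [6, 7, 53/3]
L2 α=2/3: [434/3, 349/3, 275/9]
→ [145, 116, 31]

at x=1,y=0 over L1,L2,L3:
+L1 (α=6/7) → [1170/7, 1422/7, 1278/7]
+L2 (α=2/3) → [1576/21, 628/7, 1616/7]
+L3 (α=1/2) → [4369/42, 1475/14, 1480/7]
rounded: [104, 105, 211]


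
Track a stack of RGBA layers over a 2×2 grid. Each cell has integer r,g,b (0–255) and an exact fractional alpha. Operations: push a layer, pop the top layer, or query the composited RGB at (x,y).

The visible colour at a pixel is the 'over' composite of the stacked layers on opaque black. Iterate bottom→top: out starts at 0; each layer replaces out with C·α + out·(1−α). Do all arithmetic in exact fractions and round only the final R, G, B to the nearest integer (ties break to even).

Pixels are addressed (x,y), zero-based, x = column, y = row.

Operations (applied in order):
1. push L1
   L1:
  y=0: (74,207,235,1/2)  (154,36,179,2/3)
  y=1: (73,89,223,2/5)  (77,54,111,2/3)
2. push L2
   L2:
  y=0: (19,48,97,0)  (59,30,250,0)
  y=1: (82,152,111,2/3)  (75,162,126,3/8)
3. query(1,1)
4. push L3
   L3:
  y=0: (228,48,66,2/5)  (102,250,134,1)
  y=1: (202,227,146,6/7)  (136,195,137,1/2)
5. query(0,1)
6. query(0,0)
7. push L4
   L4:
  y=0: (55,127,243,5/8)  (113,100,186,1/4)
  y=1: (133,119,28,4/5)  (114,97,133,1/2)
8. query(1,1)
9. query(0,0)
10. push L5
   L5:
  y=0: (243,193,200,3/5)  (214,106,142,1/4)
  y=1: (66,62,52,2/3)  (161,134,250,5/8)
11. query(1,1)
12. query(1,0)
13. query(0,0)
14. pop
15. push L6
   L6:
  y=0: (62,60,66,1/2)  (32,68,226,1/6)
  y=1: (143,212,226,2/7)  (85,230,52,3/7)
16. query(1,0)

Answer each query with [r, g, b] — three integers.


query (1,1) [L1,L2] — begin 0,0,0
+L1 (α=2/3) → [154/3, 36, 74]
+L2 (α=3/8) → [1445/24, 333/4, 187/2]
= [60, 83, 94]

(0,1) stack=L1,L2,L3; from [0,0,0]:
L1 α=2/5: [146/5, 178/5, 446/5]
L2 α=2/3: [322/5, 566/5, 1556/15]
L3 α=6/7: [6382/35, 7376/35, 14696/105]
→ [182, 211, 140]

query (0,0) [L1,L2,L3] — begin 0,0,0
L1 α=1/2: [37, 207/2, 235/2]
L2 α=0: [37, 207/2, 235/2]
L3 α=2/5: [567/5, 813/10, 969/10]
→ [113, 81, 97]

query (1,1) [L1,L2,L3,L4] — begin 0,0,0
L1 α=2/3: [154/3, 36, 74]
L2 α=3/8: [1445/24, 333/4, 187/2]
L3 α=1/2: [4709/48, 1113/8, 461/4]
L4 α=1/2: [10181/96, 1889/16, 993/8]
= [106, 118, 124]

at x=0,y=0 over L1,L2,L3,L4:
+L1 (α=1/2) → [37, 207/2, 235/2]
+L2 (α=0) → [37, 207/2, 235/2]
+L3 (α=2/5) → [567/5, 813/10, 969/10]
+L4 (α=5/8) → [769/10, 8789/80, 15057/80]
= [77, 110, 188]

at x=1,y=1 over L1,L2,L3,L4,L5:
L1 α=2/3: [154/3, 36, 74]
L2 α=3/8: [1445/24, 333/4, 187/2]
L3 α=1/2: [4709/48, 1113/8, 461/4]
L4 α=1/2: [10181/96, 1889/16, 993/8]
L5 α=5/8: [35941/256, 16387/128, 12979/64]
→ [140, 128, 203]

(1,0) stack=L1,L2,L3,L4,L5; from [0,0,0]:
L1 α=2/3: [308/3, 24, 358/3]
L2 α=0: [308/3, 24, 358/3]
L3 α=1: [102, 250, 134]
L4 α=1/4: [419/4, 425/2, 147]
L5 α=1/4: [2113/16, 1487/8, 583/4]
= [132, 186, 146]

at x=0,y=0 over L1,L2,L3,L4,L5:
L1 α=1/2: [37, 207/2, 235/2]
L2 α=0: [37, 207/2, 235/2]
L3 α=2/5: [567/5, 813/10, 969/10]
L4 α=5/8: [769/10, 8789/80, 15057/80]
L5 α=3/5: [4414/25, 31949/200, 39057/200]
rounded: [177, 160, 195]

at x=1,y=0 over L1,L2,L3,L4,L6:
+L1 (α=2/3) → [308/3, 24, 358/3]
+L2 (α=0) → [308/3, 24, 358/3]
+L3 (α=1) → [102, 250, 134]
+L4 (α=1/4) → [419/4, 425/2, 147]
+L6 (α=1/6) → [741/8, 2261/12, 961/6]
rounded: [93, 188, 160]


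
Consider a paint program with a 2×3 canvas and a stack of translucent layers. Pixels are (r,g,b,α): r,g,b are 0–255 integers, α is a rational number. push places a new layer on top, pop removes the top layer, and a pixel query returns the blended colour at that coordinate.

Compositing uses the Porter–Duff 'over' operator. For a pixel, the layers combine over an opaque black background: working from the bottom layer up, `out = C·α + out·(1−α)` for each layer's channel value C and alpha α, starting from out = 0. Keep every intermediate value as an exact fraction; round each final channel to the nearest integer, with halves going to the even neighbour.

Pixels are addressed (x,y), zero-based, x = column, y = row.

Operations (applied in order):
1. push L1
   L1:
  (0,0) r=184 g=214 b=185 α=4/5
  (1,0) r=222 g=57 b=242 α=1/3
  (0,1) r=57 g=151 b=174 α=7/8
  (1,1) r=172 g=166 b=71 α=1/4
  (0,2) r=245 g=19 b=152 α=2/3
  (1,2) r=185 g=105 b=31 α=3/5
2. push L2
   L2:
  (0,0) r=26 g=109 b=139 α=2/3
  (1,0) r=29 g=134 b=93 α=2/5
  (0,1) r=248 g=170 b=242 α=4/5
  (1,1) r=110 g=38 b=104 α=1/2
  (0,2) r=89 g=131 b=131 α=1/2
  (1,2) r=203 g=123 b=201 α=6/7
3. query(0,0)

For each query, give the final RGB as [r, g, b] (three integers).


at x=0,y=0 over L1,L2:
+L1 (α=4/5) → [736/5, 856/5, 148]
+L2 (α=2/3) → [332/5, 1946/15, 142]
= [66, 130, 142]


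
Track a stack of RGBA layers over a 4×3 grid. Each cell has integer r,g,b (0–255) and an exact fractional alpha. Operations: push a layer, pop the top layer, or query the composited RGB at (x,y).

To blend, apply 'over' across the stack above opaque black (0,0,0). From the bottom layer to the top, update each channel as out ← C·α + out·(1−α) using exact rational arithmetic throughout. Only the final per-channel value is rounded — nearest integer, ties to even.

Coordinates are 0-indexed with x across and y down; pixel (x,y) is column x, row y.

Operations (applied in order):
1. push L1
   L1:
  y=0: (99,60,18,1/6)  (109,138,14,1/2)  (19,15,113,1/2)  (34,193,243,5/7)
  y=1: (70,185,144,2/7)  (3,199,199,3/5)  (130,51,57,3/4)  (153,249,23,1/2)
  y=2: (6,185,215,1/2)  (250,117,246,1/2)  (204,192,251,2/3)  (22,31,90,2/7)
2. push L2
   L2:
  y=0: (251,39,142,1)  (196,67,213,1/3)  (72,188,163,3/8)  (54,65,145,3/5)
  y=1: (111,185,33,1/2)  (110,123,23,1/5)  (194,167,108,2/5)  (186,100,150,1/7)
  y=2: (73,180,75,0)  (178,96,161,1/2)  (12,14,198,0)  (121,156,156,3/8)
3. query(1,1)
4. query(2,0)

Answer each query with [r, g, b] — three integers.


query (1,1) [L1,L2] — begin 0,0,0
L1 α=3/5: [9/5, 597/5, 597/5]
L2 α=1/5: [586/25, 3003/25, 2503/25]
rounded: [23, 120, 100]

at x=2,y=0 over L1,L2:
after L1 α=1/2: [19/2, 15/2, 113/2]
after L2 α=3/8: [527/16, 1203/16, 1543/16]
→ [33, 75, 96]


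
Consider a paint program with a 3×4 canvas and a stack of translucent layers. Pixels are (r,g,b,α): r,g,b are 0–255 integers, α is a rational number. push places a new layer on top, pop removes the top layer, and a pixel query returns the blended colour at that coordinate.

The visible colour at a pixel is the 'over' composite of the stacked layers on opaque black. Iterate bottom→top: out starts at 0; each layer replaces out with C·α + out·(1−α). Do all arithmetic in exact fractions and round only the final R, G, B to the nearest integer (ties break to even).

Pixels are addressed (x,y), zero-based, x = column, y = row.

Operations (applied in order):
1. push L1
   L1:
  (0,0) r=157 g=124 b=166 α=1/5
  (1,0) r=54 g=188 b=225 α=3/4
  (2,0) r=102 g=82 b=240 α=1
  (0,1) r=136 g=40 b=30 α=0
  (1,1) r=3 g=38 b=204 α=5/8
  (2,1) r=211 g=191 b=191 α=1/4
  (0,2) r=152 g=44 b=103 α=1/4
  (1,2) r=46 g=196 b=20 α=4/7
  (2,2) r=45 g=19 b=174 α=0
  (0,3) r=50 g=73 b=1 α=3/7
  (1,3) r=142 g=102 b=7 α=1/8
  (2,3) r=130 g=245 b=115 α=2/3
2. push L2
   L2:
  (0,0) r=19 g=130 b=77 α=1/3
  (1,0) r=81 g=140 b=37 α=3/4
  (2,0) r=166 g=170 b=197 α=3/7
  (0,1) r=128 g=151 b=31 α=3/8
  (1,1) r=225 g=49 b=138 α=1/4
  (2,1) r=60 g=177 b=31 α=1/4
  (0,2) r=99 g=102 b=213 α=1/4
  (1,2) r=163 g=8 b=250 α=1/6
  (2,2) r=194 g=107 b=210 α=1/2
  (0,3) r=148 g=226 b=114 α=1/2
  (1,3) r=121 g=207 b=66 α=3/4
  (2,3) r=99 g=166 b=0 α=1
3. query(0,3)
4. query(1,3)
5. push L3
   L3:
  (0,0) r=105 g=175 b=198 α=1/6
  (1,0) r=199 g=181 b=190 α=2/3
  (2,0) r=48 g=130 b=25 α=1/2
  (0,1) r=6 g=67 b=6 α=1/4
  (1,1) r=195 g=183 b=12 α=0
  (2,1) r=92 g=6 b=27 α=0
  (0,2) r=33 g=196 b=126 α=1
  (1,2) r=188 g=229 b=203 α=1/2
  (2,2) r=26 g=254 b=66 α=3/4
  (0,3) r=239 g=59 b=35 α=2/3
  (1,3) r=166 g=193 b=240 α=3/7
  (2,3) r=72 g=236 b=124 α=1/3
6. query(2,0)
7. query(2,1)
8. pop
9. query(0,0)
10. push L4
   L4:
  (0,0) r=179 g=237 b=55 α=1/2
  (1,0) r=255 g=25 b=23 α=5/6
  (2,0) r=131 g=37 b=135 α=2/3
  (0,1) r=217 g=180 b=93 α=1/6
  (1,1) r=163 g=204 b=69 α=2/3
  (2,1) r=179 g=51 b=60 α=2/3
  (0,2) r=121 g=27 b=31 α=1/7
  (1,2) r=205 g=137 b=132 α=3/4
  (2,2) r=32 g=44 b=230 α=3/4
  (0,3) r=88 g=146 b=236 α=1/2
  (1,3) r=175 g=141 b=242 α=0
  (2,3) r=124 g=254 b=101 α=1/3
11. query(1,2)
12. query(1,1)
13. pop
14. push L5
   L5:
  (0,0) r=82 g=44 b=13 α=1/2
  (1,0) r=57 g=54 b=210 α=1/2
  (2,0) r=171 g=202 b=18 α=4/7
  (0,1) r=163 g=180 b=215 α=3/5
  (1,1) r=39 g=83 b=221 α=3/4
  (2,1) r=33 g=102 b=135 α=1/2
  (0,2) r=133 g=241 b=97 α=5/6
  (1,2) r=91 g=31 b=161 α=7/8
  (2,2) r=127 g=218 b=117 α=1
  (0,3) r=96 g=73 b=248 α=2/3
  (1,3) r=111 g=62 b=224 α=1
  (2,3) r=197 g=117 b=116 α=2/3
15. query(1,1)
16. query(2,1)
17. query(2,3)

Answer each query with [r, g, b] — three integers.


at x=0,y=3 over L1,L2:
L1 α=3/7: [150/7, 219/7, 3/7]
L2 α=1/2: [593/7, 1801/14, 801/14]
rounded: [85, 129, 57]

query (1,3) [L1,L2] — begin 0,0,0
after L1 α=1/8: [71/4, 51/4, 7/8]
after L2 α=3/4: [1523/16, 2535/16, 1591/32]
rounded: [95, 158, 50]

(2,0) stack=L1,L2,L3; from [0,0,0]:
L1 α=1: [102, 82, 240]
L2 α=3/7: [906/7, 838/7, 1551/7]
L3 α=1/2: [621/7, 874/7, 863/7]
= [89, 125, 123]

(2,1) stack=L1,L2,L3; from [0,0,0]:
L1 α=1/4: [211/4, 191/4, 191/4]
L2 α=1/4: [873/16, 1281/16, 697/16]
L3 α=0: [873/16, 1281/16, 697/16]
→ [55, 80, 44]

at x=0,y=0 over L1,L2:
+L1 (α=1/5) → [157/5, 124/5, 166/5]
+L2 (α=1/3) → [409/15, 898/15, 239/5]
= [27, 60, 48]

(1,2) stack=L1,L2,L4; from [0,0,0]:
after L1 α=4/7: [184/7, 112, 80/7]
after L2 α=1/6: [687/14, 284/3, 1075/21]
after L4 α=3/4: [9297/56, 1517/12, 9391/84]
→ [166, 126, 112]

at x=1,y=1 over L1,L2,L4:
+L1 (α=5/8) → [15/8, 95/4, 255/2]
+L2 (α=1/4) → [1845/32, 481/16, 1041/8]
+L4 (α=2/3) → [12277/96, 7009/48, 715/8]
rounded: [128, 146, 89]

query (1,1) [L1,L2,L5] — begin 0,0,0
after L1 α=5/8: [15/8, 95/4, 255/2]
after L2 α=1/4: [1845/32, 481/16, 1041/8]
after L5 α=3/4: [5589/128, 4465/64, 6345/32]
rounded: [44, 70, 198]

(2,1) stack=L1,L2,L5; from [0,0,0]:
after L1 α=1/4: [211/4, 191/4, 191/4]
after L2 α=1/4: [873/16, 1281/16, 697/16]
after L5 α=1/2: [1401/32, 2913/32, 2857/32]
→ [44, 91, 89]

query (2,3) [L1,L2,L5] — begin 0,0,0
after L1 α=2/3: [260/3, 490/3, 230/3]
after L2 α=1: [99, 166, 0]
after L5 α=2/3: [493/3, 400/3, 232/3]
→ [164, 133, 77]


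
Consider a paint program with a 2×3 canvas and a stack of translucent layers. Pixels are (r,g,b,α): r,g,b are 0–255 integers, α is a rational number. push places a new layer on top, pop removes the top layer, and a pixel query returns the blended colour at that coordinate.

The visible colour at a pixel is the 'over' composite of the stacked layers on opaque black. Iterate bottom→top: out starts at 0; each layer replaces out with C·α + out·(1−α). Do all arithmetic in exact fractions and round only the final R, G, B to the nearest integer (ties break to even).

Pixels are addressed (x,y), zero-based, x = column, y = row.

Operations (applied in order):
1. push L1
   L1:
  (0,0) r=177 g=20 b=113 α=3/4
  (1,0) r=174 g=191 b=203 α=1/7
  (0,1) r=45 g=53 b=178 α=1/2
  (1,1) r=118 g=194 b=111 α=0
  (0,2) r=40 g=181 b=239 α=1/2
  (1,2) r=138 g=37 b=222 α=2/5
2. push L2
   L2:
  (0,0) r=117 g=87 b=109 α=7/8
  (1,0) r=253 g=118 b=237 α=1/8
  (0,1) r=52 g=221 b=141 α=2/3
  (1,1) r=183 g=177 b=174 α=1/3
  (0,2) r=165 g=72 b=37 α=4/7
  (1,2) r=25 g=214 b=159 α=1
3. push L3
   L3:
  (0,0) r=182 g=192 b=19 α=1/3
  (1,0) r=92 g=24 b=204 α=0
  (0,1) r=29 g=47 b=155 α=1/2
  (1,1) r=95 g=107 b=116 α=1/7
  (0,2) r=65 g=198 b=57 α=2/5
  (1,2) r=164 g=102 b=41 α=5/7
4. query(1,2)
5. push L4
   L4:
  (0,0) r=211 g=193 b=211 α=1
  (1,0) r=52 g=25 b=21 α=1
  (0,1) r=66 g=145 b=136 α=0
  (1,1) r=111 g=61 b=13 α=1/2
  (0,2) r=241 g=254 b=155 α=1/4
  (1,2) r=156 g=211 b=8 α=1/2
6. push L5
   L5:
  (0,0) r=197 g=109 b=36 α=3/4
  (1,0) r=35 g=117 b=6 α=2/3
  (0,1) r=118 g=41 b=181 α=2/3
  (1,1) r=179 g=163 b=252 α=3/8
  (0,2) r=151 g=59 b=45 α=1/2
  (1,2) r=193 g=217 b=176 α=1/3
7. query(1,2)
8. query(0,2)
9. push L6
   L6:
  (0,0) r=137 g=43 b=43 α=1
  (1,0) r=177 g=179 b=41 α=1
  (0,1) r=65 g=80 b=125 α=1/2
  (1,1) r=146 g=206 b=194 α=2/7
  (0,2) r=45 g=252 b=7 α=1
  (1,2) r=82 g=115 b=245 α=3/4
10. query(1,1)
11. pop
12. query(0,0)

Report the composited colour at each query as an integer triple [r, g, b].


(1,2) stack=L1,L2,L3; from [0,0,0]:
+L1 (α=2/5) → [276/5, 74/5, 444/5]
+L2 (α=1) → [25, 214, 159]
+L3 (α=5/7) → [870/7, 134, 523/7]
rounded: [124, 134, 75]

(1,2) stack=L1,L2,L3,L4,L5; from [0,0,0]:
L1 α=2/5: [276/5, 74/5, 444/5]
L2 α=1: [25, 214, 159]
L3 α=5/7: [870/7, 134, 523/7]
L4 α=1/2: [981/7, 345/2, 579/14]
L5 α=1/3: [3313/21, 562/3, 1811/21]
= [158, 187, 86]

at x=0,y=2 over L1,L2,L3,L4,L5:
after L1 α=1/2: [20, 181/2, 239/2]
after L2 α=4/7: [720/7, 1119/14, 1013/14]
after L3 α=2/5: [614/7, 8901/70, 927/14]
after L4 α=1/4: [3529/28, 44483/280, 4951/56]
after L5 α=1/2: [7757/56, 61003/560, 7471/112]
→ [139, 109, 67]

query (1,1) [L1,L2,L3,L4,L5,L6] — begin 0,0,0
after L1 α=0: [0, 0, 0]
after L2 α=1/3: [61, 59, 58]
after L3 α=1/7: [461/7, 461/7, 464/7]
after L4 α=1/2: [619/7, 444/7, 555/14]
after L5 α=3/8: [3427/28, 5643/56, 13359/112]
after L6 α=2/7: [25311/196, 51287/392, 110251/784]
rounded: [129, 131, 141]

(0,0) stack=L1,L2,L3,L4,L5; from [0,0,0]:
L1 α=3/4: [531/4, 15, 339/4]
L2 α=7/8: [3807/32, 78, 3391/32]
L3 α=1/3: [6719/48, 116, 3695/48]
L4 α=1: [211, 193, 211]
L5 α=3/4: [401/2, 130, 319/4]
→ [200, 130, 80]


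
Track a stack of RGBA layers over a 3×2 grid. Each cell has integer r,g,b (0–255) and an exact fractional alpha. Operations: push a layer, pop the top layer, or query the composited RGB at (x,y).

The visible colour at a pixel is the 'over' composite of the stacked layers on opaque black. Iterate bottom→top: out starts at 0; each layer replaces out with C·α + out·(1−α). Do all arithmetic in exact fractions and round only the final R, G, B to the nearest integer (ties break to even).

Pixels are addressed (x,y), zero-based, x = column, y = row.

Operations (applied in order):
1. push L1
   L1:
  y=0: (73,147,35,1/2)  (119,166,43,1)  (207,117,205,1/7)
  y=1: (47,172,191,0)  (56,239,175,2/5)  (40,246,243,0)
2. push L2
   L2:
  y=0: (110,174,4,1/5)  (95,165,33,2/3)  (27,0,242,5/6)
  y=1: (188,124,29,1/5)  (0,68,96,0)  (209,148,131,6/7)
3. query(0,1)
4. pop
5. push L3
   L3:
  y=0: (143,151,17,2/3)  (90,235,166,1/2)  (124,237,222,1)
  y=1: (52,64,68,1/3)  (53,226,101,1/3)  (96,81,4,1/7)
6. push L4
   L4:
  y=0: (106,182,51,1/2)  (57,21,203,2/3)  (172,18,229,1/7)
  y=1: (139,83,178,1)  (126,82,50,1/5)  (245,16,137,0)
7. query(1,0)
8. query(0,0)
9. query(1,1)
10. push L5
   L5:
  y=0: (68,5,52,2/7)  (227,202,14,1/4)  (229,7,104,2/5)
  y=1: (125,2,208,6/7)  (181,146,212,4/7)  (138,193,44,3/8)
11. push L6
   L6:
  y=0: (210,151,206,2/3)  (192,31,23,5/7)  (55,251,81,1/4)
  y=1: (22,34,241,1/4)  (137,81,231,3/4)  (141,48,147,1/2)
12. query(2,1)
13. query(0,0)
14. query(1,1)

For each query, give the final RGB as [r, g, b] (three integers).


(0,1) stack=L1,L2; from [0,0,0]:
L1 α=0: [0, 0, 0]
L2 α=1/5: [188/5, 124/5, 29/5]
→ [38, 25, 6]

(1,0) stack=L1,L3,L4; from [0,0,0]:
after L1 α=1: [119, 166, 43]
after L3 α=1/2: [209/2, 401/2, 209/2]
after L4 α=2/3: [437/6, 485/6, 1021/6]
= [73, 81, 170]

at x=0,y=0 over L1,L3,L4:
+L1 (α=1/2) → [73/2, 147/2, 35/2]
+L3 (α=2/3) → [215/2, 751/6, 103/6]
+L4 (α=1/2) → [427/4, 1843/12, 409/12]
rounded: [107, 154, 34]

query (1,1) [L1,L3,L4] — begin 0,0,0
+L1 (α=2/5) → [112/5, 478/5, 70]
+L3 (α=1/3) → [163/5, 2086/15, 241/3]
+L4 (α=1/5) → [1282/25, 9574/75, 1114/15]
rounded: [51, 128, 74]

at x=2,y=1 over L1,L3,L4,L5,L6:
after L1 α=0: [0, 0, 0]
after L3 α=1/7: [96/7, 81/7, 4/7]
after L4 α=0: [96/7, 81/7, 4/7]
after L5 α=3/8: [1689/28, 2229/28, 118/7]
after L6 α=1/2: [5637/56, 3573/56, 1147/14]
= [101, 64, 82]

(0,0) stack=L1,L3,L4,L5,L6; from [0,0,0]:
+L1 (α=1/2) → [73/2, 147/2, 35/2]
+L3 (α=2/3) → [215/2, 751/6, 103/6]
+L4 (α=1/2) → [427/4, 1843/12, 409/12]
+L5 (α=2/7) → [2679/28, 9335/84, 3293/84]
+L6 (α=2/3) → [4813/28, 34703/252, 37901/252]
rounded: [172, 138, 150]

at x=1,y=1 over L1,L3,L4,L5,L6:
L1 α=2/5: [112/5, 478/5, 70]
L3 α=1/3: [163/5, 2086/15, 241/3]
L4 α=1/5: [1282/25, 9574/75, 1114/15]
L5 α=4/7: [21946/175, 24174/175, 5354/35]
L6 α=3/4: [93871/700, 66699/700, 29609/140]
→ [134, 95, 211]


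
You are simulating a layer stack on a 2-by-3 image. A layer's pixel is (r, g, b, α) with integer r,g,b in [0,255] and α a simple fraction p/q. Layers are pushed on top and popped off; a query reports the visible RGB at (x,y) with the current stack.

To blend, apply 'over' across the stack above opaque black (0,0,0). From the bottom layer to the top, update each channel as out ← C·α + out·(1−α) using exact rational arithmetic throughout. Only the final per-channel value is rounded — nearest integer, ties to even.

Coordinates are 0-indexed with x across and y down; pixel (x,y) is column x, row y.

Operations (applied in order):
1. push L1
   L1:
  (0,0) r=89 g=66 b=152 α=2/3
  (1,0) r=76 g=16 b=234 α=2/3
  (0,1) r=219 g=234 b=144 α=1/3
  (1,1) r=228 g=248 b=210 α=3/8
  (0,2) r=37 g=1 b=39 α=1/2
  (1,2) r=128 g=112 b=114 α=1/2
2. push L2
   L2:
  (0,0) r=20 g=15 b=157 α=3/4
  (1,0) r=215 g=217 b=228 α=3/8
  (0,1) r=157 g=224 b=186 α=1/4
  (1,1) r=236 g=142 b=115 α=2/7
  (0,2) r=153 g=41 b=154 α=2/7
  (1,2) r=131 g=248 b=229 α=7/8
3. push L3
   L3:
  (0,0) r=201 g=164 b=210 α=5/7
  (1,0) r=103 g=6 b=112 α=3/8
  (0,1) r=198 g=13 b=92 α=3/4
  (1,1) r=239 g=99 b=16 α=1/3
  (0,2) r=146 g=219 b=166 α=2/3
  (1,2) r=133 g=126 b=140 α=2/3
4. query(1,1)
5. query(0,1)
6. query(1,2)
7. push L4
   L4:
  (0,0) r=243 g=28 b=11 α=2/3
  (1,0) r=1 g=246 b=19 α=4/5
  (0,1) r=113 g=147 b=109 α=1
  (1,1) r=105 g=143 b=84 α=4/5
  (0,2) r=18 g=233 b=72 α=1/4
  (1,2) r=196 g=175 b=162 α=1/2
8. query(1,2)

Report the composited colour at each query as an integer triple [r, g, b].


at x=1,y=1 over L1,L2,L3:
L1 α=3/8: [171/2, 93, 315/4]
L2 α=2/7: [257/2, 107, 2495/28]
L3 α=1/3: [496/3, 313/3, 2719/42]
= [165, 104, 65]

query (0,1) [L1,L2,L3] — begin 0,0,0
after L1 α=1/3: [73, 78, 48]
after L2 α=1/4: [94, 229/2, 165/2]
after L3 α=3/4: [172, 307/8, 717/8]
→ [172, 38, 90]

at x=1,y=2 over L1,L2,L3:
after L1 α=1/2: [64, 56, 57]
after L2 α=7/8: [981/8, 224, 415/2]
after L3 α=2/3: [3109/24, 476/3, 325/2]
= [130, 159, 162]

query (1,2) [L1,L2,L3,L4] — begin 0,0,0
+L1 (α=1/2) → [64, 56, 57]
+L2 (α=7/8) → [981/8, 224, 415/2]
+L3 (α=2/3) → [3109/24, 476/3, 325/2]
+L4 (α=1/2) → [7813/48, 1001/6, 649/4]
rounded: [163, 167, 162]


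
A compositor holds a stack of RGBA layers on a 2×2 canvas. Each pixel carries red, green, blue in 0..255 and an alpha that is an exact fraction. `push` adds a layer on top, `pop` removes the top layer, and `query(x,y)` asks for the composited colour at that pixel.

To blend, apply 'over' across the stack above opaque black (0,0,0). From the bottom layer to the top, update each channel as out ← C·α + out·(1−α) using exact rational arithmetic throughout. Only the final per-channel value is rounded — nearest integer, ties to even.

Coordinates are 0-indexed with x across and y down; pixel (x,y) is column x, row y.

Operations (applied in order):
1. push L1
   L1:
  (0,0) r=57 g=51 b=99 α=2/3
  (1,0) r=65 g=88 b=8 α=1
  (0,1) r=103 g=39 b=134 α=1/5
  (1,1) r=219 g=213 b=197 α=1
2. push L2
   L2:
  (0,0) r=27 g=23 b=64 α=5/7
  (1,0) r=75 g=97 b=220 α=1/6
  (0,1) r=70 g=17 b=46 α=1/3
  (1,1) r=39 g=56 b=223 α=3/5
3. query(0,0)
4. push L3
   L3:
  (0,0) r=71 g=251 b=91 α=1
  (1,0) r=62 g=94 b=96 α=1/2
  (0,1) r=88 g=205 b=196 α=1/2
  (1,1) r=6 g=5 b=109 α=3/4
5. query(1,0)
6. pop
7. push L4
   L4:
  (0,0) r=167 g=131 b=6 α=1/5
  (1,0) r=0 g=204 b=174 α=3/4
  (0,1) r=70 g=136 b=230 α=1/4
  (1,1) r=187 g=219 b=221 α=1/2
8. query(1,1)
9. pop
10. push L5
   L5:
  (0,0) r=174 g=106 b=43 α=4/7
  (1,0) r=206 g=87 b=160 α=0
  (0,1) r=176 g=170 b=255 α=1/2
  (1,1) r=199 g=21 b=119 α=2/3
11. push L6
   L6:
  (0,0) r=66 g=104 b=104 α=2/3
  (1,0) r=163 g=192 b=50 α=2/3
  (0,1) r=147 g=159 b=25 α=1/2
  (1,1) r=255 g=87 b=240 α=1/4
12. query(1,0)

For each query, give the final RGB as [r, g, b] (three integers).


(0,0) stack=L1,L2; from [0,0,0]:
+L1 (α=2/3) → [38, 34, 66]
+L2 (α=5/7) → [211/7, 183/7, 452/7]
= [30, 26, 65]

query (1,0) [L1,L2,L3] — begin 0,0,0
+L1 (α=1) → [65, 88, 8]
+L2 (α=1/6) → [200/3, 179/2, 130/3]
+L3 (α=1/2) → [193/3, 367/4, 209/3]
rounded: [64, 92, 70]

at x=1,y=1 over L1,L2,L4:
after L1 α=1: [219, 213, 197]
after L2 α=3/5: [111, 594/5, 1063/5]
after L4 α=1/2: [149, 1689/10, 1084/5]
→ [149, 169, 217]

(1,0) stack=L1,L2,L5,L6; from [0,0,0]:
after L1 α=1: [65, 88, 8]
after L2 α=1/6: [200/3, 179/2, 130/3]
after L5 α=0: [200/3, 179/2, 130/3]
after L6 α=2/3: [1178/9, 947/6, 430/9]
= [131, 158, 48]


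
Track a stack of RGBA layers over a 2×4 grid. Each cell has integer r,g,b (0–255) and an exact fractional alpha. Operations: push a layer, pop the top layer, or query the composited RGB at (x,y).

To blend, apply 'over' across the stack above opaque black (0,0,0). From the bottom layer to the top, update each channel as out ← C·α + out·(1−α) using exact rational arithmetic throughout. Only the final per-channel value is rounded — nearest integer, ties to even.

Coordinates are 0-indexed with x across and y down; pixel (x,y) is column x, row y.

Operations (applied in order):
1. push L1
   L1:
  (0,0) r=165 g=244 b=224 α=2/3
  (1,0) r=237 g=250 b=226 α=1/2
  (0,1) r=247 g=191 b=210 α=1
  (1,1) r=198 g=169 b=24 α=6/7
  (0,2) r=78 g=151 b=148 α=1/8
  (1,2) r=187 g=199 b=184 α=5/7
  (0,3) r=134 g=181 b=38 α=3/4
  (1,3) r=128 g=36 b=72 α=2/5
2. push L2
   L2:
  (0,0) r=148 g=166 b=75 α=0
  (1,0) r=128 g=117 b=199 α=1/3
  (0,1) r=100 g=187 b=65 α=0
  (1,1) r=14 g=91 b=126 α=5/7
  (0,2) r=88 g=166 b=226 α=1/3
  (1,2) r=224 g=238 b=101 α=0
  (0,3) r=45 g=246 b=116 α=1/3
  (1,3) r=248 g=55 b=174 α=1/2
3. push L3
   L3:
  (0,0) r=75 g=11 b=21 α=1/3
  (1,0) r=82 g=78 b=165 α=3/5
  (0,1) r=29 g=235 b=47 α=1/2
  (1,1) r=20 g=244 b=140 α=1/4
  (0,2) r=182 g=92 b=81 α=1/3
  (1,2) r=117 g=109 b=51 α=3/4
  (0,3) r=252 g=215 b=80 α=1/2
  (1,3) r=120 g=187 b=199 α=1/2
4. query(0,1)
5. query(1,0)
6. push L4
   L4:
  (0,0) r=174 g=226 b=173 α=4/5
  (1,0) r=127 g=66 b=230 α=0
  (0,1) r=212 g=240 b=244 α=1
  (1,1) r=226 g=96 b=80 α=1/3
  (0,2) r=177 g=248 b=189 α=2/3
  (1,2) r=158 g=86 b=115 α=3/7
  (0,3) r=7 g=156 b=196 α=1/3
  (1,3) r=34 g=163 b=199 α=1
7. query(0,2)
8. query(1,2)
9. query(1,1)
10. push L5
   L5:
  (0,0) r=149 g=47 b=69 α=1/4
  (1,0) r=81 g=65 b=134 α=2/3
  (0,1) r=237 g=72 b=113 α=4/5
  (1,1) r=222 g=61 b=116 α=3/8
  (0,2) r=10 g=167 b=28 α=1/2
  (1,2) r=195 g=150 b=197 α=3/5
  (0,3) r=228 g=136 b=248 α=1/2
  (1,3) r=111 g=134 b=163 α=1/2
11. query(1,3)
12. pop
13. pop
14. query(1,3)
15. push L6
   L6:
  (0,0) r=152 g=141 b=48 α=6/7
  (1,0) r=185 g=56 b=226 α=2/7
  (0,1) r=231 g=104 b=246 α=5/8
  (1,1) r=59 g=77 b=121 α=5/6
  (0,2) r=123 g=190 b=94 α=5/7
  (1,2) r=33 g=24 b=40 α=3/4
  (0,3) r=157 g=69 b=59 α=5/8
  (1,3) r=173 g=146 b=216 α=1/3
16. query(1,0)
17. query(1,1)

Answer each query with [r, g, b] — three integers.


at x=0,y=1 over L1,L2,L3:
after L1 α=1: [247, 191, 210]
after L2 α=0: [247, 191, 210]
after L3 α=1/2: [138, 213, 257/2]
rounded: [138, 213, 128]

(1,0) stack=L1,L2,L3; from [0,0,0]:
L1 α=1/2: [237/2, 125, 113]
L2 α=1/3: [365/3, 367/3, 425/3]
L3 α=3/5: [1468/15, 1436/15, 467/3]
= [98, 96, 156]

at x=0,y=2 over L1,L2,L3,L4:
L1 α=1/8: [39/4, 151/8, 37/2]
L2 α=1/3: [215/6, 815/12, 263/3]
L3 α=1/3: [761/9, 1367/18, 769/9]
L4 α=2/3: [3947/27, 10295/54, 4171/27]
→ [146, 191, 154]

(1,2) stack=L1,L2,L3,L4; from [0,0,0]:
L1 α=5/7: [935/7, 995/7, 920/7]
L2 α=0: [935/7, 995/7, 920/7]
L3 α=3/4: [848/7, 821/7, 1991/28]
L4 α=3/7: [6710/49, 5090/49, 4406/49]
rounded: [137, 104, 90]

at x=1,y=1 over L1,L2,L3,L4:
L1 α=6/7: [1188/7, 1014/7, 144/7]
L2 α=5/7: [2866/49, 5213/49, 4698/49]
L3 α=1/4: [4789/98, 27595/196, 10477/98]
L4 α=1/3: [15863/147, 37003/294, 4799/49]
= [108, 126, 98]

query (1,3) [L1,L2,L3,L4,L5] — begin 0,0,0
L1 α=2/5: [256/5, 72/5, 144/5]
L2 α=1/2: [748/5, 347/10, 507/5]
L3 α=1/2: [674/5, 2217/20, 751/5]
L4 α=1: [34, 163, 199]
L5 α=1/2: [145/2, 297/2, 181]
rounded: [72, 148, 181]

(1,3) stack=L1,L2,L3; from [0,0,0]:
L1 α=2/5: [256/5, 72/5, 144/5]
L2 α=1/2: [748/5, 347/10, 507/5]
L3 α=1/2: [674/5, 2217/20, 751/5]
= [135, 111, 150]

(1,0) stack=L1,L2,L3,L6; from [0,0,0]:
+L1 (α=1/2) → [237/2, 125, 113]
+L2 (α=1/3) → [365/3, 367/3, 425/3]
+L3 (α=3/5) → [1468/15, 1436/15, 467/3]
+L6 (α=2/7) → [2578/21, 1772/21, 3691/21]
rounded: [123, 84, 176]

(1,1) stack=L1,L2,L3,L6; from [0,0,0]:
after L1 α=6/7: [1188/7, 1014/7, 144/7]
after L2 α=5/7: [2866/49, 5213/49, 4698/49]
after L3 α=1/4: [4789/98, 27595/196, 10477/98]
after L6 α=5/6: [11233/196, 103055/1176, 69767/588]
= [57, 88, 119]


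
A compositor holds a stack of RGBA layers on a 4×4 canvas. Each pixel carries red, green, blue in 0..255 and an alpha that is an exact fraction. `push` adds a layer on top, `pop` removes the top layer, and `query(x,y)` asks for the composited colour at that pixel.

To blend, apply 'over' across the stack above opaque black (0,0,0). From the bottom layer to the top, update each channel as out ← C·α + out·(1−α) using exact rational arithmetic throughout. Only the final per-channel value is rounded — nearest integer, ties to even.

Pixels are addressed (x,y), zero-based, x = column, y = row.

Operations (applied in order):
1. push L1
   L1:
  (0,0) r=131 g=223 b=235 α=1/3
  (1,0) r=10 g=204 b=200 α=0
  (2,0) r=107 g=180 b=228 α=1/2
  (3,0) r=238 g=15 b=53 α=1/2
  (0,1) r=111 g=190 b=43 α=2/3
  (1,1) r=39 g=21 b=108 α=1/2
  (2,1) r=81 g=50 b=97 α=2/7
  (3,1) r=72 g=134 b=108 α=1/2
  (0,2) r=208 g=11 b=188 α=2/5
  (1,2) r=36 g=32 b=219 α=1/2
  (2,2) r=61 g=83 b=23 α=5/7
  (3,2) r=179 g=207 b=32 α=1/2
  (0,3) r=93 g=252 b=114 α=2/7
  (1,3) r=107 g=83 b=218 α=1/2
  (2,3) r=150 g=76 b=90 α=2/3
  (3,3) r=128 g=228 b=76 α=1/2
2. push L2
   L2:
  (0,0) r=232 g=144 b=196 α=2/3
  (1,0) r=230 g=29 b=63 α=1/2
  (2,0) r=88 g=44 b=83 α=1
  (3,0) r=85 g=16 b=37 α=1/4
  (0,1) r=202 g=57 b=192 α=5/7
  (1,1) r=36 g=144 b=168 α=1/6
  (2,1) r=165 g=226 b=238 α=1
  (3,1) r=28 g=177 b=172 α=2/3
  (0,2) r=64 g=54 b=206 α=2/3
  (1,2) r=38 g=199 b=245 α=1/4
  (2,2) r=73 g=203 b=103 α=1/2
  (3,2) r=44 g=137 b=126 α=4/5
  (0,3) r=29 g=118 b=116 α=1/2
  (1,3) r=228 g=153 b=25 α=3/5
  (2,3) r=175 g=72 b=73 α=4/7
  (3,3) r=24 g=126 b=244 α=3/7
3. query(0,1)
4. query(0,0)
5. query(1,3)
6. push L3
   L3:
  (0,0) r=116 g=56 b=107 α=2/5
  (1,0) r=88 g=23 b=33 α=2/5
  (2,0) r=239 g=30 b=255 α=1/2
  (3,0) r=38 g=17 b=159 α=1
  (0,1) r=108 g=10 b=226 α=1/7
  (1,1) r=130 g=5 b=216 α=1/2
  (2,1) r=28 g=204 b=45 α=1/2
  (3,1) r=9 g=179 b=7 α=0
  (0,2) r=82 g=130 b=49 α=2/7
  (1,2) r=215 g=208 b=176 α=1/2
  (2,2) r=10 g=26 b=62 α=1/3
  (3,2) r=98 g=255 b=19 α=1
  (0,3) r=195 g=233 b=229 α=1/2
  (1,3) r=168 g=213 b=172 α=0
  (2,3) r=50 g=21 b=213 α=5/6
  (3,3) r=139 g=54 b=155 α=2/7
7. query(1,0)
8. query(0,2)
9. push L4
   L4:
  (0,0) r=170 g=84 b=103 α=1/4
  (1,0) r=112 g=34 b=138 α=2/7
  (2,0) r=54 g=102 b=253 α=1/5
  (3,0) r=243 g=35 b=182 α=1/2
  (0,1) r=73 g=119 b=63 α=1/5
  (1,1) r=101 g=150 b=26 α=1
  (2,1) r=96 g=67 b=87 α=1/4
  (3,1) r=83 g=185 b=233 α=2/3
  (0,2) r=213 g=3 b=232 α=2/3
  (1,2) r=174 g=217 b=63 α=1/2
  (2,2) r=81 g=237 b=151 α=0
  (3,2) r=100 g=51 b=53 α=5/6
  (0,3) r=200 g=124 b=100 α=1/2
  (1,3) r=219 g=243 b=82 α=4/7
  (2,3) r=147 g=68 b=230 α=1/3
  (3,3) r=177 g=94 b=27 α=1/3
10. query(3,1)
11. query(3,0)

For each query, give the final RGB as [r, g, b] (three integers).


(0,1) stack=L1,L2; from [0,0,0]:
L1 α=2/3: [74, 380/3, 86/3]
L2 α=5/7: [1158/7, 1615/21, 436/3]
rounded: [165, 77, 145]

at x=0,y=0 over L1,L2:
after L1 α=1/3: [131/3, 223/3, 235/3]
after L2 α=2/3: [1523/9, 1087/9, 1411/9]
rounded: [169, 121, 157]

at x=1,y=3 over L1,L2:
after L1 α=1/2: [107/2, 83/2, 109]
after L2 α=3/5: [791/5, 542/5, 293/5]
→ [158, 108, 59]

at x=1,y=0 over L1,L2,L3:
L1 α=0: [0, 0, 0]
L2 α=1/2: [115, 29/2, 63/2]
L3 α=2/5: [521/5, 179/10, 321/10]
→ [104, 18, 32]

query (0,2) [L1,L2,L3] — begin 0,0,0
L1 α=2/5: [416/5, 22/5, 376/5]
L2 α=2/3: [352/5, 562/15, 812/5]
L3 α=2/7: [516/7, 1342/21, 130]
= [74, 64, 130]

(3,1) stack=L1,L2,L3,L4; from [0,0,0]:
+L1 (α=1/2) → [36, 67, 54]
+L2 (α=2/3) → [92/3, 421/3, 398/3]
+L3 (α=0) → [92/3, 421/3, 398/3]
+L4 (α=2/3) → [590/9, 1531/9, 1796/9]
→ [66, 170, 200]

at x=3,y=0 over L1,L2,L3,L4:
+L1 (α=1/2) → [119, 15/2, 53/2]
+L2 (α=1/4) → [221/2, 77/8, 233/8]
+L3 (α=1) → [38, 17, 159]
+L4 (α=1/2) → [281/2, 26, 341/2]
= [140, 26, 170]


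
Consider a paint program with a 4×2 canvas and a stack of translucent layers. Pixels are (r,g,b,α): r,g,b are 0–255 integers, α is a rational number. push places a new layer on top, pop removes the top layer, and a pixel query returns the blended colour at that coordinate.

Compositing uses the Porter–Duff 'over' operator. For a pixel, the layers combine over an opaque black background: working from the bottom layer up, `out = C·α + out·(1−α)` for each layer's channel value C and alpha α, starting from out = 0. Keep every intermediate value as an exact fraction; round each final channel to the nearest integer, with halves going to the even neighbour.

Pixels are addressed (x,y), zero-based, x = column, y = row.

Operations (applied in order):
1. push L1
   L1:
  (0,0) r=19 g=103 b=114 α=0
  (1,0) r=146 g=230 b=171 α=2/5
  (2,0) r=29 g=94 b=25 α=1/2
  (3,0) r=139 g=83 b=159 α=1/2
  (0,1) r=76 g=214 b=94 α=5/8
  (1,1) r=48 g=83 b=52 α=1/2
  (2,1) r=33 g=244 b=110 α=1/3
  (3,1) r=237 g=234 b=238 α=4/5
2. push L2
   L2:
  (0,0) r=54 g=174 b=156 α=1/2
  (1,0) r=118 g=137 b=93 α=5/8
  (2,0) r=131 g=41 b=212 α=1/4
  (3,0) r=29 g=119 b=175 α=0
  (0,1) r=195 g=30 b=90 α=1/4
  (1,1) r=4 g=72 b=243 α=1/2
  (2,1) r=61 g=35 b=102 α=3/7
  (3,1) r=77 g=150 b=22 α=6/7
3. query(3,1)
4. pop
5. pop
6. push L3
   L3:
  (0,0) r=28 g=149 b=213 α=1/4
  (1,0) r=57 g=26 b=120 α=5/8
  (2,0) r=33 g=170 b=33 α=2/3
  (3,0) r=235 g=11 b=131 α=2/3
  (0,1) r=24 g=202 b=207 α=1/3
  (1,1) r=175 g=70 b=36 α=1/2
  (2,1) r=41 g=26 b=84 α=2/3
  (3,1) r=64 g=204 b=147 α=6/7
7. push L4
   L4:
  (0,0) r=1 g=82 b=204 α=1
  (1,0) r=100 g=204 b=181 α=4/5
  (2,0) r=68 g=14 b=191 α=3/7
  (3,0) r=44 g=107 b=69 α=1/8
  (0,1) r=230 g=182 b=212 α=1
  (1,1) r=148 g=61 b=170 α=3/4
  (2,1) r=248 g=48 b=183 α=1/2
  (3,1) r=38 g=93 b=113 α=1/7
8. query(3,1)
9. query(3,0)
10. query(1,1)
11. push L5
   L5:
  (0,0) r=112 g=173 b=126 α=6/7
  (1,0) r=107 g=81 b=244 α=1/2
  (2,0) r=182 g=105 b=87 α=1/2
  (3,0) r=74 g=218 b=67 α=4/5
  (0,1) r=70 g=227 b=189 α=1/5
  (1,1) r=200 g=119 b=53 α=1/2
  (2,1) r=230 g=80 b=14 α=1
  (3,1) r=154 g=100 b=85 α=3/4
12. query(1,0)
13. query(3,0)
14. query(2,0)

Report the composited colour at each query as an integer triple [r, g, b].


(3,1) stack=L1,L2; from [0,0,0]:
after L1 α=4/5: [948/5, 936/5, 952/5]
after L2 α=6/7: [3258/35, 5436/35, 1612/35]
= [93, 155, 46]

at x=3,y=1 over L3,L4:
+L3 (α=6/7) → [384/7, 1224/7, 126]
+L4 (α=1/7) → [2570/49, 7995/49, 869/7]
= [52, 163, 124]

(3,0) stack=L3,L4; from [0,0,0]:
after L3 α=2/3: [470/3, 22/3, 262/3]
after L4 α=1/8: [1711/12, 475/24, 2041/24]
= [143, 20, 85]

at x=1,y=1 over L3,L4:
L3 α=1/2: [175/2, 35, 18]
L4 α=3/4: [1063/8, 109/2, 132]
= [133, 54, 132]

(1,0) stack=L3,L4,L5; from [0,0,0]:
after L3 α=5/8: [285/8, 65/4, 75]
after L4 α=4/5: [697/8, 3329/20, 799/5]
after L5 α=1/2: [1553/16, 4949/40, 2019/10]
rounded: [97, 124, 202]

(3,0) stack=L3,L4,L5; from [0,0,0]:
after L3 α=2/3: [470/3, 22/3, 262/3]
after L4 α=1/8: [1711/12, 475/24, 2041/24]
after L5 α=4/5: [5263/60, 21403/120, 8473/120]
→ [88, 178, 71]

at x=2,y=0 over L3,L4,L5:
+L3 (α=2/3) → [22, 340/3, 22]
+L4 (α=3/7) → [292/7, 1486/21, 661/7]
+L5 (α=1/2) → [783/7, 3691/42, 635/7]
rounded: [112, 88, 91]


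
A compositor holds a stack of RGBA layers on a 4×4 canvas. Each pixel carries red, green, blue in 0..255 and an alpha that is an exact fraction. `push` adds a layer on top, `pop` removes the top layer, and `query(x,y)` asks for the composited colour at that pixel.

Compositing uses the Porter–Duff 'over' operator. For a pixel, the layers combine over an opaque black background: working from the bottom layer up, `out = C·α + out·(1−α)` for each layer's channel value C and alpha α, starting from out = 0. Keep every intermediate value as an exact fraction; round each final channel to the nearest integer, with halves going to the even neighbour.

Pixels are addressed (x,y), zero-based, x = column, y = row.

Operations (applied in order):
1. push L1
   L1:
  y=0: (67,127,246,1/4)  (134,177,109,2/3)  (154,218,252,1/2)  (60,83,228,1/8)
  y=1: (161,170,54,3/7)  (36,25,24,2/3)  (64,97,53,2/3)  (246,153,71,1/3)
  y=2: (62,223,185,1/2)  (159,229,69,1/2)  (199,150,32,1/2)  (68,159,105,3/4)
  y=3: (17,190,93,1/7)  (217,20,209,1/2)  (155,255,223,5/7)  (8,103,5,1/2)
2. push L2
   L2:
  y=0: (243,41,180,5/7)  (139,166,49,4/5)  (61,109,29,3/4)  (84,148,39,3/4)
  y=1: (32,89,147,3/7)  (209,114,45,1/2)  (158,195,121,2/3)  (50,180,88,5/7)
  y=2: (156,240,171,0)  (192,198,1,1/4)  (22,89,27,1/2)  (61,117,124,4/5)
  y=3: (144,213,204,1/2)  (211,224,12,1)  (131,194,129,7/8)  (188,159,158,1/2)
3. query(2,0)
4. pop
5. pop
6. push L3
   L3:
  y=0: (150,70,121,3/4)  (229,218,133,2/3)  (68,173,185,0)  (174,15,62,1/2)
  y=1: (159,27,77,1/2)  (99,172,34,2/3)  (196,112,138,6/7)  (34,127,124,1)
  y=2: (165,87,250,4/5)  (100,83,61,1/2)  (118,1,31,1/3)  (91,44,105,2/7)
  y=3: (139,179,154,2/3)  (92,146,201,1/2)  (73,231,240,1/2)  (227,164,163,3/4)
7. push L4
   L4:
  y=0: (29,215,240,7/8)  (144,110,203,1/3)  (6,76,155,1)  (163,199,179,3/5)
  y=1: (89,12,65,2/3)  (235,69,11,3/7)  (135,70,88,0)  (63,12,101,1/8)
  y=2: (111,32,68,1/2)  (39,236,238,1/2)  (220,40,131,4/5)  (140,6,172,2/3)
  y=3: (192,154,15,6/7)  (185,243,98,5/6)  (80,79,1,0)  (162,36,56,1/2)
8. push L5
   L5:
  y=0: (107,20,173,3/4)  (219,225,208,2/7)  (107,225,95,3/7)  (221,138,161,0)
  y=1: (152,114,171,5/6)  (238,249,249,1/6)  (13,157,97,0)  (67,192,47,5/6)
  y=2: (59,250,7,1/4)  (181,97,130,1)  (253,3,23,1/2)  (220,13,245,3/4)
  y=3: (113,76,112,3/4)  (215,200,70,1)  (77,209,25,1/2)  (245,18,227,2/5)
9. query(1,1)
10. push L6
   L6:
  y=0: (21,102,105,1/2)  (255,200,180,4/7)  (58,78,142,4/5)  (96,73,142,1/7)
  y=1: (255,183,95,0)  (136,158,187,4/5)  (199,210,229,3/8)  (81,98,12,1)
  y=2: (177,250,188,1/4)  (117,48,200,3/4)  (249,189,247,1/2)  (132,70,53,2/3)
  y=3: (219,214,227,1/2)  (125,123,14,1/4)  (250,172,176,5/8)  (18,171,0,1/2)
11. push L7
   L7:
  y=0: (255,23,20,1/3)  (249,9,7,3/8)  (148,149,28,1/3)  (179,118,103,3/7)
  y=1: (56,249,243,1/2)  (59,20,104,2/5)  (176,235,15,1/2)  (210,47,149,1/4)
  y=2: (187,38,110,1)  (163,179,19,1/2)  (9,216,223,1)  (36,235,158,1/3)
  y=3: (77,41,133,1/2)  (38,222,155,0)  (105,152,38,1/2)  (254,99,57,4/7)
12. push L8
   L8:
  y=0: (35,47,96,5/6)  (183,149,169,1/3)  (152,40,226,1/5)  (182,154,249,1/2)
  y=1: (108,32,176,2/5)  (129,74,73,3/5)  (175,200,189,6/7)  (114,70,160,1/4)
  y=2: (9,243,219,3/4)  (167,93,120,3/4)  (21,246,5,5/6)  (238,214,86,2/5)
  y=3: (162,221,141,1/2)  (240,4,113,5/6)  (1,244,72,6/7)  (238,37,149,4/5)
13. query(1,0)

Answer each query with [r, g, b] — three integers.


query (2,0) [L1,L2] — begin 0,0,0
L1 α=1/2: [77, 109, 126]
L2 α=3/4: [65, 109, 213/4]
= [65, 109, 53]

at x=1,y=1 over L3,L4,L5:
L3 α=2/3: [66, 344/3, 68/3]
L4 α=3/7: [969/7, 1997/21, 53/3]
L5 α=1/6: [6511/42, 7607/63, 506/9]
rounded: [155, 121, 56]

(1,0) stack=L3,L4,L5,L6,L7,L8; from [0,0,0]:
+L3 (α=2/3) → [458/3, 436/3, 266/3]
+L4 (α=1/3) → [1348/9, 1202/9, 1141/9]
+L5 (α=2/7) → [1526/9, 10060/63, 9449/63]
+L6 (α=4/7) → [4586/21, 26860/147, 24569/147]
+L7 (α=3/8) → [38617/168, 138269/1176, 31483/294]
+L8 (α=1/3) → [53989/252, 225881/1764, 56326/441]
→ [214, 128, 128]


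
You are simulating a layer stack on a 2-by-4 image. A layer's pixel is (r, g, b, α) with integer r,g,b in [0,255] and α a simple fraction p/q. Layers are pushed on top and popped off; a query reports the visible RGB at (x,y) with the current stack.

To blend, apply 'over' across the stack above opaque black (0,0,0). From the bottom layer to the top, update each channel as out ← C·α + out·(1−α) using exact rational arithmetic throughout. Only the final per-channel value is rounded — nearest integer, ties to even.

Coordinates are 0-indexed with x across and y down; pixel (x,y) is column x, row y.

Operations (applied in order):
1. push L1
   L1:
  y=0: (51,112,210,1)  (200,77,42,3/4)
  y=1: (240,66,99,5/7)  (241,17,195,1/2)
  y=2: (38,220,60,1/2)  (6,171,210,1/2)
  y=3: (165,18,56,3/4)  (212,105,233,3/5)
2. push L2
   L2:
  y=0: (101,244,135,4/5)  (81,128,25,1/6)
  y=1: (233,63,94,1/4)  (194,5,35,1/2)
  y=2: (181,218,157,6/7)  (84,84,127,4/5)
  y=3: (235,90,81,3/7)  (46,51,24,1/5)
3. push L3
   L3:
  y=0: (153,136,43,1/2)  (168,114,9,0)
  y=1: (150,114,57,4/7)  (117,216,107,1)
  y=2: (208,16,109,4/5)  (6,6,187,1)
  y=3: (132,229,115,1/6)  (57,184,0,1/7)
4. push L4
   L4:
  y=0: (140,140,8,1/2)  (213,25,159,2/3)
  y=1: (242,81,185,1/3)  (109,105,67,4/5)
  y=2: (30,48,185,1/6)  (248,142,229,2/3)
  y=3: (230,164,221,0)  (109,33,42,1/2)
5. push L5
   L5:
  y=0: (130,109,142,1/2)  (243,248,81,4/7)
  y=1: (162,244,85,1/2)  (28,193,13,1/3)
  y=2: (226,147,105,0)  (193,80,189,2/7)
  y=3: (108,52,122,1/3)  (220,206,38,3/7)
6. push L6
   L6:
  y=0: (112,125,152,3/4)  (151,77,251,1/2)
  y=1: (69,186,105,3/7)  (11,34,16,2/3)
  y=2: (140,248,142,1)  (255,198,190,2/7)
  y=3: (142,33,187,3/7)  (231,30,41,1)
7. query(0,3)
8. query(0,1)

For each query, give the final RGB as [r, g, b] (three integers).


at x=0,y=3 over L1,L2,L3,L4,L5,L6:
+L1 (α=3/4) → [495/4, 27/2, 42]
+L2 (α=3/7) → [1200/7, 324/7, 411/7]
+L3 (α=1/6) → [1154/7, 3223/42, 1430/21]
+L4 (α=0) → [1154/7, 3223/42, 1430/21]
+L5 (α=1/3) → [3064/21, 4315/63, 5422/63]
+L6 (α=3/7) → [21202/147, 23497/441, 57031/441]
= [144, 53, 129]

query (0,1) [L1,L2,L3,L4,L5,L6] — begin 0,0,0
after L1 α=5/7: [1200/7, 330/7, 495/7]
after L2 α=1/4: [5231/28, 1431/28, 2143/28]
after L3 α=4/7: [32493/196, 17061/196, 12813/196]
after L4 α=1/3: [56209/294, 8333/98, 30943/294]
after L5 α=1/2: [103837/588, 32245/196, 55933/588]
after L6 α=3/7: [134266/1029, 59587/343, 102238/1029]
→ [130, 174, 99]
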